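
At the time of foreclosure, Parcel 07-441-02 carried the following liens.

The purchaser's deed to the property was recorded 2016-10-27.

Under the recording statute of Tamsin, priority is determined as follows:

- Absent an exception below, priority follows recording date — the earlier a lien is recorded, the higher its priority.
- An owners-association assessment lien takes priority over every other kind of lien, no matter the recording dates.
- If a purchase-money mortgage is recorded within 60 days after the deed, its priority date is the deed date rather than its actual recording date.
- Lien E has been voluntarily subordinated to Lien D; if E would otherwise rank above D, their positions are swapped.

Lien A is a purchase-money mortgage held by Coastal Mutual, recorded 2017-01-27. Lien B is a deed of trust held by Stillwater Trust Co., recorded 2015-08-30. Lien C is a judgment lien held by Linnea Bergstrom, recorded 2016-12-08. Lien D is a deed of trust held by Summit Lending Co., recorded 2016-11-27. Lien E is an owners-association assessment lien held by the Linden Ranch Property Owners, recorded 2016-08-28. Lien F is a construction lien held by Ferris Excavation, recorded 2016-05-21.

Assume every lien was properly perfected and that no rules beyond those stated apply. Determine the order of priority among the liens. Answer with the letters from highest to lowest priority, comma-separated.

Effective dates after the stated exceptions: A missed the 60-day window (92 days after the deed), so its recording date stands.
E is an owners-association assessment lien and takes priority over every other lien.
Ordering the rest by effective date: B (2015-08-30), F (2016-05-21), D (2016-11-27), C (2016-12-08), A (2017-01-27).
Because E would otherwise rank above D, the subordination swaps them.

D, B, F, E, C, A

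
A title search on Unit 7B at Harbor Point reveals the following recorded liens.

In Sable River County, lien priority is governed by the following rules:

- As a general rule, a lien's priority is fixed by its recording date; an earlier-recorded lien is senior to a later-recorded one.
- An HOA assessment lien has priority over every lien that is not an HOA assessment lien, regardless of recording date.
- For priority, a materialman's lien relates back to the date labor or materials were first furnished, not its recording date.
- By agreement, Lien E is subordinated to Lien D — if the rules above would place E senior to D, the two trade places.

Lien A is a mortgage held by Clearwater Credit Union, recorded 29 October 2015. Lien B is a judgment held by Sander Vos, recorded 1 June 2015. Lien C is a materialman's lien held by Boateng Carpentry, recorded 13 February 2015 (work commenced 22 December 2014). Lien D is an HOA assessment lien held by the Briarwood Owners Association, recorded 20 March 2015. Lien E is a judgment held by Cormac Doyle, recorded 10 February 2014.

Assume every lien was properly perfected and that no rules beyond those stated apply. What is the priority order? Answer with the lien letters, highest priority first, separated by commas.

Effective dates: C is treated as recorded 22 December 2014, the work-commencement date.
D, as an HOA assessment lien, has superpriority and ranks first.
The other liens, earliest effective date first: E (10 February 2014), C (22 December 2014), B (1 June 2015), A (29 October 2015).
Since E is not senior to D, the subordination leaves the order unchanged.

D, E, C, B, A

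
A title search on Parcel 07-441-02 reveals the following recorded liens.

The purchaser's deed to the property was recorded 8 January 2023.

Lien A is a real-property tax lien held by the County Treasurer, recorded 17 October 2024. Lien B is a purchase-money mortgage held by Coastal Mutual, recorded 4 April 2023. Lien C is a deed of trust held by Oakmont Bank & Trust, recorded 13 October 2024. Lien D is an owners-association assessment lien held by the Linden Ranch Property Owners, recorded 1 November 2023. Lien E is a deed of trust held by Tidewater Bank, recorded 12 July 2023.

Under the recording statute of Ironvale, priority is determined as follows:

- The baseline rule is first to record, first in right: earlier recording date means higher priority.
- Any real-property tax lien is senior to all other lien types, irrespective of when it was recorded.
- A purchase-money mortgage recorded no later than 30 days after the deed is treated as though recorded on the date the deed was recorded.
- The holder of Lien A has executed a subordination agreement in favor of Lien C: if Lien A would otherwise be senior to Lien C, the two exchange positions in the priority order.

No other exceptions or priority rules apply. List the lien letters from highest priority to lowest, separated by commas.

C, B, E, D, A

First, effective dates: B missed the 30-day window (86 days after the deed), so its recording date stands.
A is a real-property tax lien, so it outranks all other liens regardless of date.
Ordering the rest by effective date: B (4 April 2023), E (12 July 2023), D (1 November 2023), C (13 October 2024).
Because A would otherwise rank above C, the subordination swaps them.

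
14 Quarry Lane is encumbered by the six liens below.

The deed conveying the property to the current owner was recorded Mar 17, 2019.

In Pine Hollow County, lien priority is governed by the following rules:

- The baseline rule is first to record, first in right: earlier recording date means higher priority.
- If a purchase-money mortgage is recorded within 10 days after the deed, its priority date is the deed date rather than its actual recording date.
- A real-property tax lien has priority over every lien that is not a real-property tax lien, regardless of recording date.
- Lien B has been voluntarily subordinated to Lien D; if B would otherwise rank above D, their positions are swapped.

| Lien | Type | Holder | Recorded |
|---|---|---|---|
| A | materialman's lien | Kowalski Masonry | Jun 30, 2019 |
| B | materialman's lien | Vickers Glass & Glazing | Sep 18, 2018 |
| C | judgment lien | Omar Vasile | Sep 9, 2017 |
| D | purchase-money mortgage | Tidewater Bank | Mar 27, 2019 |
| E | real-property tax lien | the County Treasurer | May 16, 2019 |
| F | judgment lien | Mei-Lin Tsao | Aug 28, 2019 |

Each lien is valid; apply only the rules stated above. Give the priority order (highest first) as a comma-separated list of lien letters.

First, effective dates: D was recorded within the 10-day window, so its effective date is the deed date Mar 17, 2019.
E, as a real-property tax lien, has superpriority and ranks first.
Among the remaining liens, by effective date: C (Sep 9, 2017), B (Sep 18, 2018), D (Mar 17, 2019), A (Jun 30, 2019), F (Aug 28, 2019).
B is senior to D before the subordination, so the two trade places.

E, C, D, B, A, F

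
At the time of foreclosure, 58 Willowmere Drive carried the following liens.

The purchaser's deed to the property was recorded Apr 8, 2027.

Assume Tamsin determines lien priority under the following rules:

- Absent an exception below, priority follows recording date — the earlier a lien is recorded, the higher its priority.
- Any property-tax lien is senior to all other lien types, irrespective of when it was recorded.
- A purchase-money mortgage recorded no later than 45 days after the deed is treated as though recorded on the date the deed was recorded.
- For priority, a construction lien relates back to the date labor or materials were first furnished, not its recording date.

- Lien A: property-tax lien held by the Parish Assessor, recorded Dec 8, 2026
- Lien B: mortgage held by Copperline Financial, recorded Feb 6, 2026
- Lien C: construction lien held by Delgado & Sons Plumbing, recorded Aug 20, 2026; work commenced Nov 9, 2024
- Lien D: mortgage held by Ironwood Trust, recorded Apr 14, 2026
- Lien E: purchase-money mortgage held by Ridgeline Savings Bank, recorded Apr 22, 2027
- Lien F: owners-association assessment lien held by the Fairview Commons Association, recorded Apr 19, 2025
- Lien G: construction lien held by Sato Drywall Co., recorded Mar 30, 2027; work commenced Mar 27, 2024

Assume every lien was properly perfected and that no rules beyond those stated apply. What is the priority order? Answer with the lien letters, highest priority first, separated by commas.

First, effective dates: C relates back to Nov 9, 2024 (work commenced); E's effective date is the deed date, Apr 8, 2027; G is treated as recorded Mar 27, 2024, the work-commencement date.
A, as a property-tax lien, has superpriority and ranks first.
Remaining liens by effective date: G (Mar 27, 2024), C (Nov 9, 2024), F (Apr 19, 2025), B (Feb 6, 2026), D (Apr 14, 2026), E (Apr 8, 2027).

A, G, C, F, B, D, E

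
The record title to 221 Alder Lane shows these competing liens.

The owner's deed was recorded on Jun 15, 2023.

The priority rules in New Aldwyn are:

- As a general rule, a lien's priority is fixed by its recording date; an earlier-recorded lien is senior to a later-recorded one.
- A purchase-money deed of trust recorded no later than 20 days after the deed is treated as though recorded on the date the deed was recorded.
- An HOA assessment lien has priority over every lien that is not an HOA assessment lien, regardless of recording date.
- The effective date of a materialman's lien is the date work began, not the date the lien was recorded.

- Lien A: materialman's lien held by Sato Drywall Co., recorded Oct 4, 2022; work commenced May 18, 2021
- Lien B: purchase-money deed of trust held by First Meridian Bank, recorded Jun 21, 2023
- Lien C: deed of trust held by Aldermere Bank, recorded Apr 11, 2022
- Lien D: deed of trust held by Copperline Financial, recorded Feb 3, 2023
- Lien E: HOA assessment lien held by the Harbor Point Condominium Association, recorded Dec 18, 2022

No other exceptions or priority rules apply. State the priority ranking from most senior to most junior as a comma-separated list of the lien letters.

First, effective dates: A's effective date is May 18, 2021, when work began; B relates back to the deed date Jun 15, 2023.
E is an HOA assessment lien, so it outranks all other liens regardless of date.
The other liens, earliest effective date first: A (May 18, 2021), C (Apr 11, 2022), D (Feb 3, 2023), B (Jun 15, 2023).

E, A, C, D, B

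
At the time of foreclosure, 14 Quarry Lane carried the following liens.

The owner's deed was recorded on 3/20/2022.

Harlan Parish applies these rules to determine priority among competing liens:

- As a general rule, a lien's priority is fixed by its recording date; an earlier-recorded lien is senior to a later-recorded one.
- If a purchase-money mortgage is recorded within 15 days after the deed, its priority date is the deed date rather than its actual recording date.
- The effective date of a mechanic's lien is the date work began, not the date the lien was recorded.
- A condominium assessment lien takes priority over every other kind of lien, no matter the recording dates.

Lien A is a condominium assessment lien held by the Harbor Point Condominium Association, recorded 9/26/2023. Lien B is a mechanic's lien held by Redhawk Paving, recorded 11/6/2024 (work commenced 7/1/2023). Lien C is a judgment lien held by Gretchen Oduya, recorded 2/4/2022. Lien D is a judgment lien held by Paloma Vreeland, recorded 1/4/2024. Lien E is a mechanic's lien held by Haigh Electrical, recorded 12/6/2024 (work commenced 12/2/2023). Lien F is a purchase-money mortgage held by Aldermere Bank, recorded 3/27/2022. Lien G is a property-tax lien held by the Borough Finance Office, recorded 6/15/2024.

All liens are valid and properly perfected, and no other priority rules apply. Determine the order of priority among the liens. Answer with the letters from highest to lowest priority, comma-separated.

Effective dates: B is treated as recorded 7/1/2023, the work-commencement date; E is treated as recorded 12/2/2023, the work-commencement date; F was recorded within the 15-day window, so its effective date is the deed date 3/20/2022.
A is a condominium assessment lien and takes priority over every other lien.
Among the remaining liens, by effective date: C (2/4/2022), F (3/20/2022), B (7/1/2023), E (12/2/2023), D (1/4/2024), G (6/15/2024).

A, C, F, B, E, D, G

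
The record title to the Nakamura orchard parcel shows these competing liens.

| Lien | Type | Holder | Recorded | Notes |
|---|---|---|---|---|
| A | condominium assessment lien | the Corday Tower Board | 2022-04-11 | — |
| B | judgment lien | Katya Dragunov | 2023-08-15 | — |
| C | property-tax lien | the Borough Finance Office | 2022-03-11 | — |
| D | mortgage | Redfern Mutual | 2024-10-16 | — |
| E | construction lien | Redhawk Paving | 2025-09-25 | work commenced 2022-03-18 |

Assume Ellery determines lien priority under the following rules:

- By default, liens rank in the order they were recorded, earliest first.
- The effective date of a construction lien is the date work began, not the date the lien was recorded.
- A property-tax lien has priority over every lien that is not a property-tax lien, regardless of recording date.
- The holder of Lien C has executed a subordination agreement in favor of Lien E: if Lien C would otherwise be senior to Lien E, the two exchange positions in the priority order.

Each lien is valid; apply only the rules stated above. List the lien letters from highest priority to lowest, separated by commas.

Adjusting effective dates: E relates back to 2022-03-18 (work commenced).
C is a property-tax lien and takes priority over every other lien.
Ordering the rest by effective date: E (2022-03-18), A (2022-04-11), B (2023-08-15), D (2024-10-16).
C is senior to E before the subordination, so the two trade places.

E, C, A, B, D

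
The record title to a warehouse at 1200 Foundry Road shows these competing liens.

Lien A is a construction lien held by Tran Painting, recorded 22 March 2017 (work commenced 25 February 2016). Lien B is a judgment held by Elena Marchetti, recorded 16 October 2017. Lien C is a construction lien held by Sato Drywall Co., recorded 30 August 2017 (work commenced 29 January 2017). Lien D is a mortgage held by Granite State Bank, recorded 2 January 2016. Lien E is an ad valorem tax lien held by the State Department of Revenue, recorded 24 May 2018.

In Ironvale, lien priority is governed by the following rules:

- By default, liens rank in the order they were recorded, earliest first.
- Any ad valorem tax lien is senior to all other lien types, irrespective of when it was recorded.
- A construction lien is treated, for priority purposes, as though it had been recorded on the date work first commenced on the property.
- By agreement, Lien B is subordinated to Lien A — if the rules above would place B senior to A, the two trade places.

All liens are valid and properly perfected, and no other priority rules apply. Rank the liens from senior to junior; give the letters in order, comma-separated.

Effective dates: A relates back to 25 February 2016 (work commenced); C is treated as recorded 29 January 2017, the work-commencement date.
E is an ad valorem tax lien and takes priority over every other lien.
Remaining liens by effective date: D (2 January 2016), A (25 February 2016), C (29 January 2017), B (16 October 2017).
B is already junior to A, so the subordination agreement changes nothing.

E, D, A, C, B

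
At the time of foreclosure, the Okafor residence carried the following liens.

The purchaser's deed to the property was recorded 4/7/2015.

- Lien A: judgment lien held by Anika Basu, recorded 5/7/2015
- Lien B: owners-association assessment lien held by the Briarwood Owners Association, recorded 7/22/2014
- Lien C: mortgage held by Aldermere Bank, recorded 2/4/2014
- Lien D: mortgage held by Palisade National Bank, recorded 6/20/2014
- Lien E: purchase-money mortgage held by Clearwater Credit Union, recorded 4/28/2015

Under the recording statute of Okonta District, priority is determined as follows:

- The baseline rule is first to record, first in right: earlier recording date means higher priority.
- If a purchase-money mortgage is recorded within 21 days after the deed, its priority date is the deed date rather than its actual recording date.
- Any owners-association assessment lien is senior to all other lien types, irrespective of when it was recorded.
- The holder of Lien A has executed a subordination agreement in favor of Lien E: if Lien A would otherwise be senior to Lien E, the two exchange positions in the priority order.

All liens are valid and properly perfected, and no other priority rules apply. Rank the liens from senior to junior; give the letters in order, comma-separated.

B, C, D, E, A

First, effective dates: E was recorded within the 21-day window, so its effective date is the deed date 4/7/2015.
B is an owners-association assessment lien, so it outranks all other liens regardless of date.
Ordering the rest by effective date: C (2/4/2014), D (6/20/2014), E (4/7/2015), A (5/7/2015).
Since A is not senior to E, the subordination leaves the order unchanged.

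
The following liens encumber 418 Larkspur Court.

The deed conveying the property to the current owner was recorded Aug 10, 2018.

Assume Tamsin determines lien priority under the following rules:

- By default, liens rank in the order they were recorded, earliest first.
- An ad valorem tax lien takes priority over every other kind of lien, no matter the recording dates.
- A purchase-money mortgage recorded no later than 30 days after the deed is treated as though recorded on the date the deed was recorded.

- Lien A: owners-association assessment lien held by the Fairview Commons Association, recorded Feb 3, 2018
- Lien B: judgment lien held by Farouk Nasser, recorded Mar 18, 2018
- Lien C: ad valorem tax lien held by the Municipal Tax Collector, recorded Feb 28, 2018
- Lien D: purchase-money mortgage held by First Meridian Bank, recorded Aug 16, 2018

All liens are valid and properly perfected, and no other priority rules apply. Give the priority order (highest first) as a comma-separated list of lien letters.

C, A, B, D

Adjusting effective dates: D relates back to the deed date Aug 10, 2018.
C is an ad valorem tax lien, so it outranks all other liens regardless of date.
The other liens, earliest effective date first: A (Feb 3, 2018), B (Mar 18, 2018), D (Aug 10, 2018).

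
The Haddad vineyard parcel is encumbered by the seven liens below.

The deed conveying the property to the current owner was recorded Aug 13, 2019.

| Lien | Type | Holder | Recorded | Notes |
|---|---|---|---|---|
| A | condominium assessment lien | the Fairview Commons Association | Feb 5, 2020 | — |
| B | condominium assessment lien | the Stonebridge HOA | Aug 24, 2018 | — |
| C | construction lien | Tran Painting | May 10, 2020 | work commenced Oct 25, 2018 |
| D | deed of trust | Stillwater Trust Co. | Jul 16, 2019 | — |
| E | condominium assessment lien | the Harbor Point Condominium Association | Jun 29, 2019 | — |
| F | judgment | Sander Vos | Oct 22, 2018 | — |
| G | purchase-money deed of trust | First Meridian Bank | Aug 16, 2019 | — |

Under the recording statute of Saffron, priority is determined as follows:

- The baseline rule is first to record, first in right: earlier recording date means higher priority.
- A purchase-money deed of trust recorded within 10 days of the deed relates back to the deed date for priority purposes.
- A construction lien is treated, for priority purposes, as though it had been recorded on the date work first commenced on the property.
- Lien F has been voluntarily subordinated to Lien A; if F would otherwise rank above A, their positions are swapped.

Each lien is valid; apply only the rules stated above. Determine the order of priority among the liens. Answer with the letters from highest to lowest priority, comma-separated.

B, A, C, E, D, G, F

Effective dates: C is treated as recorded Oct 25, 2018, the work-commencement date; G's effective date is the deed date, Aug 13, 2019.
Sorted by effective date: B (Aug 24, 2018), F (Oct 22, 2018), C (Oct 25, 2018), E (Jun 29, 2019), D (Jul 16, 2019), G (Aug 13, 2019), A (Feb 5, 2020).
Because F would otherwise rank above A, the subordination swaps them.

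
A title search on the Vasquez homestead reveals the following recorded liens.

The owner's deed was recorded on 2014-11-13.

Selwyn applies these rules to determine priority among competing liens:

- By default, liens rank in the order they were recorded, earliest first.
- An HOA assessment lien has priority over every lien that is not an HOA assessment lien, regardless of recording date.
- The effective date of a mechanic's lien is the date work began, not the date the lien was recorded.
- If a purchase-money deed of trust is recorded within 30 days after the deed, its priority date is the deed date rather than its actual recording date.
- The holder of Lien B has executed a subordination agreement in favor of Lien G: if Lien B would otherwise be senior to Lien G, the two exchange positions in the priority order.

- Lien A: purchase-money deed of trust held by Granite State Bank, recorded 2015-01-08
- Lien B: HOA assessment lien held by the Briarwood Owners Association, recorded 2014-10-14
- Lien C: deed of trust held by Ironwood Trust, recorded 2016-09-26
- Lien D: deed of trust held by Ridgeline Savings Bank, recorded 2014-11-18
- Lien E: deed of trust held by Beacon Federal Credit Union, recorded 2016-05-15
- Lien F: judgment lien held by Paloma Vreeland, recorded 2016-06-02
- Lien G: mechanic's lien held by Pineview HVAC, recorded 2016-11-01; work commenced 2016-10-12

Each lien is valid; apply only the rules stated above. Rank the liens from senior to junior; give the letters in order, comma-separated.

First, effective dates: A was recorded 56 days after the deed, outside the 30-day window, so it keeps its recording date; G is treated as recorded 2016-10-12, the work-commencement date.
As an HOA assessment lien, B is senior to every other lien.
Ordering the rest by effective date: D (2014-11-18), A (2015-01-08), E (2016-05-15), F (2016-06-02), C (2016-09-26), G (2016-10-12).
B is senior to G before the subordination, so the two trade places.

G, D, A, E, F, C, B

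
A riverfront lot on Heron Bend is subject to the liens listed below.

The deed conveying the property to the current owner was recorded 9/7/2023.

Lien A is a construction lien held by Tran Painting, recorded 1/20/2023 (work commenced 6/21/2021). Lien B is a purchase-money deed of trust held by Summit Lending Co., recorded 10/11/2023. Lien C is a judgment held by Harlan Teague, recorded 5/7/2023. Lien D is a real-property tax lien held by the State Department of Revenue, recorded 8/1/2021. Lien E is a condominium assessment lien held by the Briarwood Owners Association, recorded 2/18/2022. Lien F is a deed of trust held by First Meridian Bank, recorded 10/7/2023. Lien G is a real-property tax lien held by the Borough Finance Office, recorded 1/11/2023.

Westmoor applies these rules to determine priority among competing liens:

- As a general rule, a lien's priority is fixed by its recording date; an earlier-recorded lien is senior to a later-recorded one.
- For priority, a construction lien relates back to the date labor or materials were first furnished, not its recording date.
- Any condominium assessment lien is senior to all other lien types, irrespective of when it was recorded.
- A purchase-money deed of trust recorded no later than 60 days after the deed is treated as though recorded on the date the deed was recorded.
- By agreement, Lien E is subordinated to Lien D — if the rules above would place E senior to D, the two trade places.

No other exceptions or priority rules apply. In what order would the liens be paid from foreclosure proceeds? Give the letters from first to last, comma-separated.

D, A, E, G, C, B, F

Effective dates: A relates back to 6/21/2021 (work commenced); B's effective date is the deed date, 9/7/2023.
E is a condominium assessment lien and takes priority over every other lien.
Remaining liens by effective date: A (6/21/2021), D (8/1/2021), G (1/11/2023), C (5/7/2023), B (9/7/2023), F (10/7/2023).
Because E would otherwise rank above D, the subordination swaps them.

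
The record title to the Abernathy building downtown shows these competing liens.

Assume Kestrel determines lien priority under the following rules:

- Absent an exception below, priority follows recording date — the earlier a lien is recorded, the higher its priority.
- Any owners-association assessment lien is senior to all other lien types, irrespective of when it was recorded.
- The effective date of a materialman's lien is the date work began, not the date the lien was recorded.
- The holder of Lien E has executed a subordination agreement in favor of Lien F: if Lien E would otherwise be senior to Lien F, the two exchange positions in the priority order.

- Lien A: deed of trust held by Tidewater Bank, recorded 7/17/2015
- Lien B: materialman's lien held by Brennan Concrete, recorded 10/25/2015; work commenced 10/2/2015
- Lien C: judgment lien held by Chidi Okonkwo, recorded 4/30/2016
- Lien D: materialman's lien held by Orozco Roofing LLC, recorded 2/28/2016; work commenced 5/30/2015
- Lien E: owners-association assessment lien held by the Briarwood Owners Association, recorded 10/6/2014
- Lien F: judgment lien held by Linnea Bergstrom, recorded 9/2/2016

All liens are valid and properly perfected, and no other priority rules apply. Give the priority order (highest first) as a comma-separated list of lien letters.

F, D, A, B, C, E

Effective dates after the stated exceptions: B is treated as recorded 10/2/2015, the work-commencement date; D's effective date is 5/30/2015, when work began.
E is an owners-association assessment lien, so it outranks all other liens regardless of date.
Ordering the rest by effective date: D (5/30/2015), A (7/17/2015), B (10/2/2015), C (4/30/2016), F (9/2/2016).
Because E would otherwise rank above F, the subordination swaps them.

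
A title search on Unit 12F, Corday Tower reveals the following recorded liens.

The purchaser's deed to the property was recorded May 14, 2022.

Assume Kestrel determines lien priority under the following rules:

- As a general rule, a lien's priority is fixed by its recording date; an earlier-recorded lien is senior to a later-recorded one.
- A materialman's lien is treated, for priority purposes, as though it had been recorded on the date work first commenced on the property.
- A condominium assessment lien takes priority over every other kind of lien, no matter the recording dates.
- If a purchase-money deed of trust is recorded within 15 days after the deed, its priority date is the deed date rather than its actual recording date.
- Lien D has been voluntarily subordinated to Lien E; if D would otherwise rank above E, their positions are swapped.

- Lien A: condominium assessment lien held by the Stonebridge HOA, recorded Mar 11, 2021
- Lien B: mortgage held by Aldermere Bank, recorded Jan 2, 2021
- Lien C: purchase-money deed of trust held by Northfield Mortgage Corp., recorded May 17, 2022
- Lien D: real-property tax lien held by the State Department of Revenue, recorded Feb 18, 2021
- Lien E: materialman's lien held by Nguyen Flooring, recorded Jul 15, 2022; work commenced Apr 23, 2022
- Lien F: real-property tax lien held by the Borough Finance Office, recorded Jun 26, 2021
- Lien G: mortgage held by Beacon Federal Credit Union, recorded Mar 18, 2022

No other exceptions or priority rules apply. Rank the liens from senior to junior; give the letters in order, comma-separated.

A, B, E, F, G, D, C

Adjusting effective dates: C's effective date is the deed date, May 14, 2022; E's effective date is Apr 23, 2022, when work began.
A is a condominium assessment lien and takes priority over every other lien.
The other liens, earliest effective date first: B (Jan 2, 2021), D (Feb 18, 2021), F (Jun 26, 2021), G (Mar 18, 2022), E (Apr 23, 2022), C (May 14, 2022).
The subordination applies — D was senior to E — so D and E swap.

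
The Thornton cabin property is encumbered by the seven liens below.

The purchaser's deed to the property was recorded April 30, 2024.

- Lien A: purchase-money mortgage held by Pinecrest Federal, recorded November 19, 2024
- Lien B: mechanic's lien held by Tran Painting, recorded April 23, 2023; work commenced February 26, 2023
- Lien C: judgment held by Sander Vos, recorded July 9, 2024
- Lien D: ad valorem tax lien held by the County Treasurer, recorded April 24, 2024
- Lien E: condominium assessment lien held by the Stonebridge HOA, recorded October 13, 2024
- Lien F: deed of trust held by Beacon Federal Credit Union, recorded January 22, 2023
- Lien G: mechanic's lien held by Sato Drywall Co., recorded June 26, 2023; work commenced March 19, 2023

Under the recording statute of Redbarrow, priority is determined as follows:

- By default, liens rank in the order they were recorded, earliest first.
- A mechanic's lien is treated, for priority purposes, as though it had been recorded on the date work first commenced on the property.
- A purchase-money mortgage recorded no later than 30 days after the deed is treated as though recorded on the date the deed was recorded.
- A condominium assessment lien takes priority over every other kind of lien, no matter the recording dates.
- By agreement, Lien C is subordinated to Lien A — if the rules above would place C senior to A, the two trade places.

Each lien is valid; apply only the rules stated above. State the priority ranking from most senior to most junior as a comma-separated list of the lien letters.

E, F, B, G, D, A, C

First, effective dates: A was recorded 203 days after the deed — beyond 30 days — so no relation-back applies; B's effective date is February 26, 2023, when work began; G is treated as recorded March 19, 2023, the work-commencement date.
E is a condominium assessment lien, so it outranks all other liens regardless of date.
Ordering the rest by effective date: F (January 22, 2023), B (February 26, 2023), G (March 19, 2023), D (April 24, 2024), C (July 9, 2024), A (November 19, 2024).
The subordination applies — C was senior to A — so C and A swap.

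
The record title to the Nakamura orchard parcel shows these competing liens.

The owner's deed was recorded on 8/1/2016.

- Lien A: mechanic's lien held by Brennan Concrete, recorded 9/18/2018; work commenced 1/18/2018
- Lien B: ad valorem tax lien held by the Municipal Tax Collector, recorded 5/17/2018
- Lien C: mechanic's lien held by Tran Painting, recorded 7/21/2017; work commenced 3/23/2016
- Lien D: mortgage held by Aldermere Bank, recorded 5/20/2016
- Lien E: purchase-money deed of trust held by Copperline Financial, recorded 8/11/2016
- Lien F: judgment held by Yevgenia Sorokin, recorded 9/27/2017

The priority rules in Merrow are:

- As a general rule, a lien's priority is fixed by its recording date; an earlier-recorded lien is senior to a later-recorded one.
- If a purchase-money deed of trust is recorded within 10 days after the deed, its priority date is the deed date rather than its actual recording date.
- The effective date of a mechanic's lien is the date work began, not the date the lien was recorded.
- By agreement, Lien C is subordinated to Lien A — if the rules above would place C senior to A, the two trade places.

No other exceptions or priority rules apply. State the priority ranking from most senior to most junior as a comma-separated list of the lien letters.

Effective dates after the stated exceptions: A's effective date is 1/18/2018, when work began; C relates back to 3/23/2016 (work commenced); E relates back to the deed date 8/1/2016.
By effective date, earliest first: C (3/23/2016), D (5/20/2016), E (8/1/2016), F (9/27/2017), A (1/18/2018), B (5/17/2018).
C is senior to A before the subordination, so the two trade places.

A, D, E, F, C, B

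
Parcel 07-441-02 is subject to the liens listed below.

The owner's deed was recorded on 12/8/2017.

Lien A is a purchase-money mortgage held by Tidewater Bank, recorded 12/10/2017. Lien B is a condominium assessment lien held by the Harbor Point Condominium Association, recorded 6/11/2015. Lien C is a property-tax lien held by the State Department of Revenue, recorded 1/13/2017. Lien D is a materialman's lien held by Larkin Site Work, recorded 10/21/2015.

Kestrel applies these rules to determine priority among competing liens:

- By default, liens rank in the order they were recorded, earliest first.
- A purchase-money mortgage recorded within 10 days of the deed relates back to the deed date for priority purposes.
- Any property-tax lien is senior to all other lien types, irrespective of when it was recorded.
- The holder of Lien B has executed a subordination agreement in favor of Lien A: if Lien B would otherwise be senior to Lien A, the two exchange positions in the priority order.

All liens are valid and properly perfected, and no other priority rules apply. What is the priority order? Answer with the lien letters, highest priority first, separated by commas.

Effective dates after the stated exceptions: A relates back to the deed date 12/8/2017.
C is a property-tax lien and takes priority over every other lien.
The other liens, earliest effective date first: B (6/11/2015), D (10/21/2015), A (12/8/2017).
The subordination applies — B was senior to A — so B and A swap.

C, A, D, B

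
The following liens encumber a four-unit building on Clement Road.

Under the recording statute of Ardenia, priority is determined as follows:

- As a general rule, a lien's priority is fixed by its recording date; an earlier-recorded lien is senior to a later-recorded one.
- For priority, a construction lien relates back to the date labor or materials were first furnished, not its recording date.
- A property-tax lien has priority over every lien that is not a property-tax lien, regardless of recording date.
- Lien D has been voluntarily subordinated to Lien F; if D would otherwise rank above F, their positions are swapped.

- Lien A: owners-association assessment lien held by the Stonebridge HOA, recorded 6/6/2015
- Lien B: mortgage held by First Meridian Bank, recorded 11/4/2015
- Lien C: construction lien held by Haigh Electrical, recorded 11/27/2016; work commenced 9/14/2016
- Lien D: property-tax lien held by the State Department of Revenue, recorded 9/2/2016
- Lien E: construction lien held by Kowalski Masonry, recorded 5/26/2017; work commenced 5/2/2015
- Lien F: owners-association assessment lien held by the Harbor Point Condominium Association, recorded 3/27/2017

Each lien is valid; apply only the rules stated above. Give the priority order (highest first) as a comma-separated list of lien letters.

F, E, A, B, C, D

Adjusting effective dates: C relates back to 9/14/2016 (work commenced); E's effective date is 5/2/2015, when work began.
D, as a property-tax lien, has superpriority and ranks first.
Ordering the rest by effective date: E (5/2/2015), A (6/6/2015), B (11/4/2015), C (9/14/2016), F (3/27/2017).
D would otherwise be senior to F, so under the subordination agreement D and F exchange positions.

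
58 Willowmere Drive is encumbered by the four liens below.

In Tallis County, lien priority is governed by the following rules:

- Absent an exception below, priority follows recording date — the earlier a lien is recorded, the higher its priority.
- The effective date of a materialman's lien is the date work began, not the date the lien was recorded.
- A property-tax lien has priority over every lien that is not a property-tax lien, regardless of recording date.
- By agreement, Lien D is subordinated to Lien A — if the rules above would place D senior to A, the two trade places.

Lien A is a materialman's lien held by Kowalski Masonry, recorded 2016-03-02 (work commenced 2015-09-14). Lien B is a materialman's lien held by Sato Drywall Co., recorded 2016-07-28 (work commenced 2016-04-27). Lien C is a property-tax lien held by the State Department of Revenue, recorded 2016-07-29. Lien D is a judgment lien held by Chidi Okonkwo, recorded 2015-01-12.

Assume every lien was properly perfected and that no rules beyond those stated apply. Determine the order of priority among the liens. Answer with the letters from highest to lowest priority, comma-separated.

C, A, D, B

Adjusting effective dates: A is treated as recorded 2015-09-14, the work-commencement date; B is treated as recorded 2016-04-27, the work-commencement date.
As a property-tax lien, C is senior to every other lien.
Remaining liens by effective date: D (2015-01-12), A (2015-09-14), B (2016-04-27).
Because D would otherwise rank above A, the subordination swaps them.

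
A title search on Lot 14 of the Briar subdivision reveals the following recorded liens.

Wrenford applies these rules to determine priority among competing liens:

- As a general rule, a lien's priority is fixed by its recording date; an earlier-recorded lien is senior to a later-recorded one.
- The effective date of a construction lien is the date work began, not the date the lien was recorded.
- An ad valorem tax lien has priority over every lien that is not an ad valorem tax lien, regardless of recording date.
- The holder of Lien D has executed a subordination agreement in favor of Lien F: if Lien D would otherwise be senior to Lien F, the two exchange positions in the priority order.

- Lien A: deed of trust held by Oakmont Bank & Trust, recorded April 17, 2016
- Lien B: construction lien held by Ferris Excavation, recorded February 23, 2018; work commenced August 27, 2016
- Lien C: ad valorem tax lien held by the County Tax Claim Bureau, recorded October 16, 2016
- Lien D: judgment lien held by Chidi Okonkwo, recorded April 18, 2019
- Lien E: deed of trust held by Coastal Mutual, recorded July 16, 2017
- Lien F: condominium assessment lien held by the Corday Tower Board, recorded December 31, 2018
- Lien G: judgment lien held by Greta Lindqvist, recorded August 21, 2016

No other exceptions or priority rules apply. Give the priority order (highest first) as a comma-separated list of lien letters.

C, A, G, B, E, F, D

Effective dates after the stated exceptions: B is treated as recorded August 27, 2016, the work-commencement date.
C, as an ad valorem tax lien, has superpriority and ranks first.
Remaining liens by effective date: A (April 17, 2016), G (August 21, 2016), B (August 27, 2016), E (July 16, 2017), F (December 31, 2018), D (April 18, 2019).
Since D is not senior to F, the subordination leaves the order unchanged.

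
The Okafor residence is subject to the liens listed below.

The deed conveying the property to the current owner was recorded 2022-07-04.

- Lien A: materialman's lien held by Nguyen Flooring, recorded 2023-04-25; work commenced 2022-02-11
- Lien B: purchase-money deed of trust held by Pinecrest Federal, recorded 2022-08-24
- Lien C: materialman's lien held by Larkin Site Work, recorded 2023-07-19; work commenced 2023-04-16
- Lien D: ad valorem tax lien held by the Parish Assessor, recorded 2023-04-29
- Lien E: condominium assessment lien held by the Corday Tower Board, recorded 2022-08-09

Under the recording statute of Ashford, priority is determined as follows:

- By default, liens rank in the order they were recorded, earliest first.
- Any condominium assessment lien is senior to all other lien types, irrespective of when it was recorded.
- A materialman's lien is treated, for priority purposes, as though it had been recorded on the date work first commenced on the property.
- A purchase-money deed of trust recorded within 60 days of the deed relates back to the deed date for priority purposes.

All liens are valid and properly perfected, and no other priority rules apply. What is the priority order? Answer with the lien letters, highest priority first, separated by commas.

E, A, B, C, D

Adjusting effective dates: A relates back to 2022-02-11 (work commenced); B relates back to the deed date 2022-07-04; C relates back to 2023-04-16 (work commenced).
E is a condominium assessment lien and takes priority over every other lien.
The other liens, earliest effective date first: A (2022-02-11), B (2022-07-04), C (2023-04-16), D (2023-04-29).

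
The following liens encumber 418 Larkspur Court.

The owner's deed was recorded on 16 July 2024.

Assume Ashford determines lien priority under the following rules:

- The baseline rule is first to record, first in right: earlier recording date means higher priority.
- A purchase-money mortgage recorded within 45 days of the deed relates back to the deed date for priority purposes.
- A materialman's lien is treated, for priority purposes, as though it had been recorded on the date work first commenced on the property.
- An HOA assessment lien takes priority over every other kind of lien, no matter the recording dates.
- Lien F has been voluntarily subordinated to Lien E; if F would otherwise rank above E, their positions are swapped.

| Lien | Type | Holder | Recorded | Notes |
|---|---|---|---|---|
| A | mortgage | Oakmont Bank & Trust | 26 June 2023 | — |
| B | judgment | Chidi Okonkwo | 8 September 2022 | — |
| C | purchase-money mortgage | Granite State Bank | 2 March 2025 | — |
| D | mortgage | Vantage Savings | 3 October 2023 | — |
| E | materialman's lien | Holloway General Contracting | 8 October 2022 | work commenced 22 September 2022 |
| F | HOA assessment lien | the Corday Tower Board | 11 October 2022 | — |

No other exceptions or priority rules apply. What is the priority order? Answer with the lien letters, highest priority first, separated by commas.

E, B, F, A, D, C

Adjusting effective dates: C missed the 45-day window (229 days after the deed), so its recording date stands; E's effective date is 22 September 2022, when work began.
F is an HOA assessment lien and takes priority over every other lien.
The other liens, earliest effective date first: B (8 September 2022), E (22 September 2022), A (26 June 2023), D (3 October 2023), C (2 March 2025).
Because F would otherwise rank above E, the subordination swaps them.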